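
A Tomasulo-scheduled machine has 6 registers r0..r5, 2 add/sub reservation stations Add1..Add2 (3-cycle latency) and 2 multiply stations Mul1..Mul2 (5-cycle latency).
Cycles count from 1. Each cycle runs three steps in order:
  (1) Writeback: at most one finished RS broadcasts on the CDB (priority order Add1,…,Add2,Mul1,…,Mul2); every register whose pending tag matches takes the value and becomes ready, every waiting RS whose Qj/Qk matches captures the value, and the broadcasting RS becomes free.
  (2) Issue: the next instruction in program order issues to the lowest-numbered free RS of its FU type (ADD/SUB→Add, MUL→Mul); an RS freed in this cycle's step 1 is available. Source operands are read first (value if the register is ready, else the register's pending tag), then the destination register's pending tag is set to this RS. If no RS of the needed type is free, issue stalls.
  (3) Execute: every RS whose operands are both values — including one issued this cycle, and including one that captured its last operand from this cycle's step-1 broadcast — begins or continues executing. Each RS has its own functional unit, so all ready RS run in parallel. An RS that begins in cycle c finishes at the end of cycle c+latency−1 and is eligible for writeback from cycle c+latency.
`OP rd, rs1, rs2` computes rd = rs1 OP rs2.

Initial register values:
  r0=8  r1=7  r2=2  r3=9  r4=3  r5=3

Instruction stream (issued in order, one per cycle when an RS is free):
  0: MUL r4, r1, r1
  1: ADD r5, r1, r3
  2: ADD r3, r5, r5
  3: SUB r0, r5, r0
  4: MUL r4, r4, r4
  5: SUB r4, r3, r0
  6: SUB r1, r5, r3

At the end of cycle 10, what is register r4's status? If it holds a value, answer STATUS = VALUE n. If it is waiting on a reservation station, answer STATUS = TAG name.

cycle 1: issue MUL r4<-Mul1 // r0:8,r1:7,r2:2,r3:9,r4:Mul1,r5:3
cycle 2: issue ADD r5<-Add1 // r0:8,r1:7,r2:2,r3:9,r4:Mul1,r5:Add1
cycle 3: issue ADD r3<-Add2 // r0:8,r1:7,r2:2,r3:Add2,r4:Mul1,r5:Add1
cycle 4: stall // r0:8,r1:7,r2:2,r3:Add2,r4:Mul1,r5:Add1
cycle 5: CDB Add1=16; issue SUB r0<-Add1 // r0:Add1,r1:7,r2:2,r3:Add2,r4:Mul1,r5:16
cycle 6: CDB Mul1=49; issue MUL r4<-Mul1 // r0:Add1,r1:7,r2:2,r3:Add2,r4:Mul1,r5:16
cycle 7: stall // r0:Add1,r1:7,r2:2,r3:Add2,r4:Mul1,r5:16
cycle 8: CDB Add1=8; issue SUB r4<-Add1 // r0:8,r1:7,r2:2,r3:Add2,r4:Add1,r5:16
cycle 9: CDB Add2=32; issue SUB r1<-Add2 // r0:8,r1:Add2,r2:2,r3:32,r4:Add1,r5:16
cycle 10: - // r0:8,r1:Add2,r2:2,r3:32,r4:Add1,r5:16

STATUS = TAG Add1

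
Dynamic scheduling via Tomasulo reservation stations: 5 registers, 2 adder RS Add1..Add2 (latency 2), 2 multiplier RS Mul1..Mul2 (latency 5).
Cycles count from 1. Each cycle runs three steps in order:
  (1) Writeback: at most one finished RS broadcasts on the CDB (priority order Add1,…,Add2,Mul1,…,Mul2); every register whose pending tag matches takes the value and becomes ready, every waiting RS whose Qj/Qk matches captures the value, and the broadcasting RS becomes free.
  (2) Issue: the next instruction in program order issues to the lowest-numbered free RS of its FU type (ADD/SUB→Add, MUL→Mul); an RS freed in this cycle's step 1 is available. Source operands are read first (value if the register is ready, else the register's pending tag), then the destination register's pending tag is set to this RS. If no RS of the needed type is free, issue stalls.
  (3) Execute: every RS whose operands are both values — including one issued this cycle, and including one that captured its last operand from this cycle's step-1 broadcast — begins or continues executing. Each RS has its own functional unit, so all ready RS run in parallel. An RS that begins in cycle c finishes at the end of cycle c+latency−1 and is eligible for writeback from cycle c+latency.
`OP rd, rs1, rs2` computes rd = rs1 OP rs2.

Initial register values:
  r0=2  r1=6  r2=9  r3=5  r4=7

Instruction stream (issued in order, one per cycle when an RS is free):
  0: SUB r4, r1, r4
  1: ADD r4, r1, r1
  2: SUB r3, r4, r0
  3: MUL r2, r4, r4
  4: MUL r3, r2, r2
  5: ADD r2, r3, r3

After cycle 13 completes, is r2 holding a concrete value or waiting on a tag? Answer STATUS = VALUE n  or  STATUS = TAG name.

  c1: issue SUB r4<-Add1  regs: r0:2,r1:6,r2:9,r3:5,r4:Add1
  c2: issue ADD r4<-Add2  regs: r0:2,r1:6,r2:9,r3:5,r4:Add2
  c3: CDB Add1=-1; issue SUB r3<-Add1  regs: r0:2,r1:6,r2:9,r3:Add1,r4:Add2
  c4: CDB Add2=12; issue MUL r2<-Mul1  regs: r0:2,r1:6,r2:Mul1,r3:Add1,r4:12
  c5: issue MUL r3<-Mul2  regs: r0:2,r1:6,r2:Mul1,r3:Mul2,r4:12
  c6: CDB Add1=10; issue ADD r2<-Add1  regs: r0:2,r1:6,r2:Add1,r3:Mul2,r4:12
  c7: -  regs: r0:2,r1:6,r2:Add1,r3:Mul2,r4:12
  c8: -  regs: r0:2,r1:6,r2:Add1,r3:Mul2,r4:12
  c9: CDB Mul1=144  regs: r0:2,r1:6,r2:Add1,r3:Mul2,r4:12
  c10: -  regs: r0:2,r1:6,r2:Add1,r3:Mul2,r4:12
  c11: -  regs: r0:2,r1:6,r2:Add1,r3:Mul2,r4:12
  c12: -  regs: r0:2,r1:6,r2:Add1,r3:Mul2,r4:12
  c13: -  regs: r0:2,r1:6,r2:Add1,r3:Mul2,r4:12

STATUS = TAG Add1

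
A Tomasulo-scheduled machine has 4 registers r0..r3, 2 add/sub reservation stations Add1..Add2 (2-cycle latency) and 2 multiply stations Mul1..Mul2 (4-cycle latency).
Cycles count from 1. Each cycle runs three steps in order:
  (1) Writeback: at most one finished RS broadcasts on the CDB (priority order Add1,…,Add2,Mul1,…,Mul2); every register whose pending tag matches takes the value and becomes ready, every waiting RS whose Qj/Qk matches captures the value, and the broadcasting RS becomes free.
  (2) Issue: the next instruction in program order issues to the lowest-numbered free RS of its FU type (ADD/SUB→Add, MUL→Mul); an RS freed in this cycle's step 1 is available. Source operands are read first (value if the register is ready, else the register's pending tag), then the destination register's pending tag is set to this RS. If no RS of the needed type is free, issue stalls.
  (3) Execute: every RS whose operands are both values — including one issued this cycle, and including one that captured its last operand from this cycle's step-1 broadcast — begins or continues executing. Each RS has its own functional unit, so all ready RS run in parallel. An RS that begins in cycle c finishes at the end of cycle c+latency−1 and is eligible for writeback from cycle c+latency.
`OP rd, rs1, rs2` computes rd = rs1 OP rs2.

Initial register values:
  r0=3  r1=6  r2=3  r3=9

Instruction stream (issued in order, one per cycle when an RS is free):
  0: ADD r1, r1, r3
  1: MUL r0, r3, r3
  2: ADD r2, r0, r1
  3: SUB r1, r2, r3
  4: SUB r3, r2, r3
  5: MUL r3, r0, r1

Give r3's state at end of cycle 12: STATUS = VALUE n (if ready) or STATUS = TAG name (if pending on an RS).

c1: issue ADD r1<-Add1 | r0:3,r1:Add1,r2:3,r3:9
c2: issue MUL r0<-Mul1 | r0:Mul1,r1:Add1,r2:3,r3:9
c3: CDB Add1=15; issue ADD r2<-Add1 | r0:Mul1,r1:15,r2:Add1,r3:9
c4: issue SUB r1<-Add2 | r0:Mul1,r1:Add2,r2:Add1,r3:9
c5: stall | r0:Mul1,r1:Add2,r2:Add1,r3:9
c6: CDB Mul1=81; stall | r0:81,r1:Add2,r2:Add1,r3:9
c7: stall | r0:81,r1:Add2,r2:Add1,r3:9
c8: CDB Add1=96; issue SUB r3<-Add1 | r0:81,r1:Add2,r2:96,r3:Add1
c9: issue MUL r3<-Mul1 | r0:81,r1:Add2,r2:96,r3:Mul1
c10: CDB Add1=87 | r0:81,r1:Add2,r2:96,r3:Mul1
c11: CDB Add2=87 | r0:81,r1:87,r2:96,r3:Mul1
c12: - | r0:81,r1:87,r2:96,r3:Mul1

STATUS = TAG Mul1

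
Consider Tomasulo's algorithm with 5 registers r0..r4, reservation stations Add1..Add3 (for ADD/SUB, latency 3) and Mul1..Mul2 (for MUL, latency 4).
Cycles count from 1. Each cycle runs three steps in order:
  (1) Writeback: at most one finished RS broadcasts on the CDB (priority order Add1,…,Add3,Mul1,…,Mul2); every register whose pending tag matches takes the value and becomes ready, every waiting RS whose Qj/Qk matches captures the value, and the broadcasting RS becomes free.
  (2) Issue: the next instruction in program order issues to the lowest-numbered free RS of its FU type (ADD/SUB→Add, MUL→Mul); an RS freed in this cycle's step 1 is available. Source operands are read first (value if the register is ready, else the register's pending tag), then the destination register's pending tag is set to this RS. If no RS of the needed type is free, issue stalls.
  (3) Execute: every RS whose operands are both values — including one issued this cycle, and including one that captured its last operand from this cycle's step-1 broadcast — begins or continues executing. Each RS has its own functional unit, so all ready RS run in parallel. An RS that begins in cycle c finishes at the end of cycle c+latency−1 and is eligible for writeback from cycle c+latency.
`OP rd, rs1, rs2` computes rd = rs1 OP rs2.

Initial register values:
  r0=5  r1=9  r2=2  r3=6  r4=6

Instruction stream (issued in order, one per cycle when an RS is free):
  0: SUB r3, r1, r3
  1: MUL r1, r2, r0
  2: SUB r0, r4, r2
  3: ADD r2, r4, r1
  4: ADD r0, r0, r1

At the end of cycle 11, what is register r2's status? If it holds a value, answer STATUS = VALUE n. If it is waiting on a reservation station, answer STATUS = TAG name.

STATUS = VALUE 16

  c1: issue SUB r3<-Add1  regs: r0:5,r1:9,r2:2,r3:Add1,r4:6
  c2: issue MUL r1<-Mul1  regs: r0:5,r1:Mul1,r2:2,r3:Add1,r4:6
  c3: issue SUB r0<-Add2  regs: r0:Add2,r1:Mul1,r2:2,r3:Add1,r4:6
  c4: CDB Add1=3; issue ADD r2<-Add1  regs: r0:Add2,r1:Mul1,r2:Add1,r3:3,r4:6
  c5: issue ADD r0<-Add3  regs: r0:Add3,r1:Mul1,r2:Add1,r3:3,r4:6
  c6: CDB Add2=4  regs: r0:Add3,r1:Mul1,r2:Add1,r3:3,r4:6
  c7: CDB Mul1=10  regs: r0:Add3,r1:10,r2:Add1,r3:3,r4:6
  c8: -  regs: r0:Add3,r1:10,r2:Add1,r3:3,r4:6
  c9: -  regs: r0:Add3,r1:10,r2:Add1,r3:3,r4:6
  c10: CDB Add1=16  regs: r0:Add3,r1:10,r2:16,r3:3,r4:6
  c11: CDB Add3=14  regs: r0:14,r1:10,r2:16,r3:3,r4:6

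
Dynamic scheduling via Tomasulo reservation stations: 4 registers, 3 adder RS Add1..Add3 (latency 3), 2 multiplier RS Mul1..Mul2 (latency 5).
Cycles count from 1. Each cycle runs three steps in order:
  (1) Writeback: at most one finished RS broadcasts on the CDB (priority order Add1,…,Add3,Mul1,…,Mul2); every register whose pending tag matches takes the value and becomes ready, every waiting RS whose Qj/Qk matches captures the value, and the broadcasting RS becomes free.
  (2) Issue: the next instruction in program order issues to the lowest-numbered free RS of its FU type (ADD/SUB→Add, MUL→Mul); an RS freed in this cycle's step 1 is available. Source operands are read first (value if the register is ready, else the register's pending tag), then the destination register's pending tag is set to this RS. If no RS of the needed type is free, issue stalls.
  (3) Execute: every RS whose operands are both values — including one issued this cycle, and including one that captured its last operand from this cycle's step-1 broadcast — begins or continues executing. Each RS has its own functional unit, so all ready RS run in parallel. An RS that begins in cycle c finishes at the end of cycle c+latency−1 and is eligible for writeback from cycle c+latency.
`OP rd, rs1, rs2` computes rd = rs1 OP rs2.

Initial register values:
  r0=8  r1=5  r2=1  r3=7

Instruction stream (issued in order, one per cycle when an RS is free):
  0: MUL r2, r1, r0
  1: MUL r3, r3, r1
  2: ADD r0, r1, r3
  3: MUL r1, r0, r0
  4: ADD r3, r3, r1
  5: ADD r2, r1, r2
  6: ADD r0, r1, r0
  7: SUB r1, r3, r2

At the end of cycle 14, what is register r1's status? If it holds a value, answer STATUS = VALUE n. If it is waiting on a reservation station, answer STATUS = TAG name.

cycle 1: issue MUL r2<-Mul1 // r0:8,r1:5,r2:Mul1,r3:7
cycle 2: issue MUL r3<-Mul2 // r0:8,r1:5,r2:Mul1,r3:Mul2
cycle 3: issue ADD r0<-Add1 // r0:Add1,r1:5,r2:Mul1,r3:Mul2
cycle 4: stall // r0:Add1,r1:5,r2:Mul1,r3:Mul2
cycle 5: stall // r0:Add1,r1:5,r2:Mul1,r3:Mul2
cycle 6: CDB Mul1=40; issue MUL r1<-Mul1 // r0:Add1,r1:Mul1,r2:40,r3:Mul2
cycle 7: CDB Mul2=35; issue ADD r3<-Add2 // r0:Add1,r1:Mul1,r2:40,r3:Add2
cycle 8: issue ADD r2<-Add3 // r0:Add1,r1:Mul1,r2:Add3,r3:Add2
cycle 9: stall // r0:Add1,r1:Mul1,r2:Add3,r3:Add2
cycle 10: CDB Add1=40; issue ADD r0<-Add1 // r0:Add1,r1:Mul1,r2:Add3,r3:Add2
cycle 11: stall // r0:Add1,r1:Mul1,r2:Add3,r3:Add2
cycle 12: stall // r0:Add1,r1:Mul1,r2:Add3,r3:Add2
cycle 13: stall // r0:Add1,r1:Mul1,r2:Add3,r3:Add2
cycle 14: stall // r0:Add1,r1:Mul1,r2:Add3,r3:Add2

STATUS = TAG Mul1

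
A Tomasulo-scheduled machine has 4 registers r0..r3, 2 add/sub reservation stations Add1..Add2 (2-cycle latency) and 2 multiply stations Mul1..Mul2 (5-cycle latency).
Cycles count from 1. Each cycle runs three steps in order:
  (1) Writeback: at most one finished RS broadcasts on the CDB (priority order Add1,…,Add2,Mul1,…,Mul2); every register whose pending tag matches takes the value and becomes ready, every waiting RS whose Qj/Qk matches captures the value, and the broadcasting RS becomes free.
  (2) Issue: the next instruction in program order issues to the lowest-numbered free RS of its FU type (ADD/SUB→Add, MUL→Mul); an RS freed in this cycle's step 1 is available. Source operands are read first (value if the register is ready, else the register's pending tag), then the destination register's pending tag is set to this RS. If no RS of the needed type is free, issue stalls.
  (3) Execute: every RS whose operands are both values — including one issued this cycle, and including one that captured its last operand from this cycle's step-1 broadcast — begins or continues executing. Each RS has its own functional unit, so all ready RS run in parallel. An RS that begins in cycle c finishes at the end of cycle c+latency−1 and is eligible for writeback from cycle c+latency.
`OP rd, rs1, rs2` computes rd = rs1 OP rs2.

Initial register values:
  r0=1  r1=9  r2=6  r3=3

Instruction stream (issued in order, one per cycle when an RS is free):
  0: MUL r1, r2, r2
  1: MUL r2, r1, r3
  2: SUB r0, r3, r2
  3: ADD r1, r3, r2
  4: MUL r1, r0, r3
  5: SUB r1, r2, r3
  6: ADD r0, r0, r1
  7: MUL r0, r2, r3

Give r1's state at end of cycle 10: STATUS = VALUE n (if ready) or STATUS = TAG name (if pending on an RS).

  c1: issue MUL r1<-Mul1  regs: r0:1,r1:Mul1,r2:6,r3:3
  c2: issue MUL r2<-Mul2  regs: r0:1,r1:Mul1,r2:Mul2,r3:3
  c3: issue SUB r0<-Add1  regs: r0:Add1,r1:Mul1,r2:Mul2,r3:3
  c4: issue ADD r1<-Add2  regs: r0:Add1,r1:Add2,r2:Mul2,r3:3
  c5: stall  regs: r0:Add1,r1:Add2,r2:Mul2,r3:3
  c6: CDB Mul1=36; issue MUL r1<-Mul1  regs: r0:Add1,r1:Mul1,r2:Mul2,r3:3
  c7: stall  regs: r0:Add1,r1:Mul1,r2:Mul2,r3:3
  c8: stall  regs: r0:Add1,r1:Mul1,r2:Mul2,r3:3
  c9: stall  regs: r0:Add1,r1:Mul1,r2:Mul2,r3:3
  c10: stall  regs: r0:Add1,r1:Mul1,r2:Mul2,r3:3

STATUS = TAG Mul1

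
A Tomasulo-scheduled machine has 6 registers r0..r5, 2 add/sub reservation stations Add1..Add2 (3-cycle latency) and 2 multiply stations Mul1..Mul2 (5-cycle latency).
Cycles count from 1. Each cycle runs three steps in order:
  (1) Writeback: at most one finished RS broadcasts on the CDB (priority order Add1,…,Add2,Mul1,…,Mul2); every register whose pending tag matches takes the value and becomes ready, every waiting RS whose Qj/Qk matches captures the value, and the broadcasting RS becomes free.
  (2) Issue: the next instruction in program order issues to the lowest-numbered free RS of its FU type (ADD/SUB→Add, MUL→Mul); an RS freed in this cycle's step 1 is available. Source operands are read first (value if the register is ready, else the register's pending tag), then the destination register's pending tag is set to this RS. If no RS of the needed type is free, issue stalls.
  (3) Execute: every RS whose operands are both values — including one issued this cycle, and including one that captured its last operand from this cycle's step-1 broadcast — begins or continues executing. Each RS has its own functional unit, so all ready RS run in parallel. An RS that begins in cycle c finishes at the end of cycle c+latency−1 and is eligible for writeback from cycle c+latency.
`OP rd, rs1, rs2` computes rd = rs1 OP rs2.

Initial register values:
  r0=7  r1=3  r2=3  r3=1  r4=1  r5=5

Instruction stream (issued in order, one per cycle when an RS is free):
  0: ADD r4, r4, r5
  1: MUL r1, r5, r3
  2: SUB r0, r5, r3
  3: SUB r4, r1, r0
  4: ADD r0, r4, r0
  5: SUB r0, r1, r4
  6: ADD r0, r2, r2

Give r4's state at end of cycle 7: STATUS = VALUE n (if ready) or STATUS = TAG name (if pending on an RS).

c1: issue ADD r4<-Add1 | r0:7,r1:3,r2:3,r3:1,r4:Add1,r5:5
c2: issue MUL r1<-Mul1 | r0:7,r1:Mul1,r2:3,r3:1,r4:Add1,r5:5
c3: issue SUB r0<-Add2 | r0:Add2,r1:Mul1,r2:3,r3:1,r4:Add1,r5:5
c4: CDB Add1=6; issue SUB r4<-Add1 | r0:Add2,r1:Mul1,r2:3,r3:1,r4:Add1,r5:5
c5: stall | r0:Add2,r1:Mul1,r2:3,r3:1,r4:Add1,r5:5
c6: CDB Add2=4; issue ADD r0<-Add2 | r0:Add2,r1:Mul1,r2:3,r3:1,r4:Add1,r5:5
c7: CDB Mul1=5; stall | r0:Add2,r1:5,r2:3,r3:1,r4:Add1,r5:5

STATUS = TAG Add1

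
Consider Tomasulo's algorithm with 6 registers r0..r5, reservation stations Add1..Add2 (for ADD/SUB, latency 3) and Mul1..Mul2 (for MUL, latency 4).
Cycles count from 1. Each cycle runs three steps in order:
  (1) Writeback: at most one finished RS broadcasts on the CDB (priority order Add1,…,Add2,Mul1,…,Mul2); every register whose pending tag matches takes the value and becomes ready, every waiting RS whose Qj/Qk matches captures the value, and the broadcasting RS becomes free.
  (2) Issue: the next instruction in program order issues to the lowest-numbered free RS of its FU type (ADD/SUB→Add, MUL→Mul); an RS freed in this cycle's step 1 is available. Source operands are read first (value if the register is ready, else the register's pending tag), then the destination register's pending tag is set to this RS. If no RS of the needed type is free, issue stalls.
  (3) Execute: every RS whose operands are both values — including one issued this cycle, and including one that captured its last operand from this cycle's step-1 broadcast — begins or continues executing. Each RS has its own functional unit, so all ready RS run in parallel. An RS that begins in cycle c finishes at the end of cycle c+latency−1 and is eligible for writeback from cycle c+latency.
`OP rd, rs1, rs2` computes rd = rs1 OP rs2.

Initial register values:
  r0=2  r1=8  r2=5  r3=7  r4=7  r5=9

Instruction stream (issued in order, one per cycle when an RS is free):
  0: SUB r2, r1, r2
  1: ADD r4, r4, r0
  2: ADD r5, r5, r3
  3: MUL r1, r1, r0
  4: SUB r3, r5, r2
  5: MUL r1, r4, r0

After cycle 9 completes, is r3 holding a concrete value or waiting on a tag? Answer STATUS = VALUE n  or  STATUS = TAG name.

STATUS = TAG Add2

  c1: issue SUB r2<-Add1  regs: r0:2,r1:8,r2:Add1,r3:7,r4:7,r5:9
  c2: issue ADD r4<-Add2  regs: r0:2,r1:8,r2:Add1,r3:7,r4:Add2,r5:9
  c3: stall  regs: r0:2,r1:8,r2:Add1,r3:7,r4:Add2,r5:9
  c4: CDB Add1=3; issue ADD r5<-Add1  regs: r0:2,r1:8,r2:3,r3:7,r4:Add2,r5:Add1
  c5: CDB Add2=9; issue MUL r1<-Mul1  regs: r0:2,r1:Mul1,r2:3,r3:7,r4:9,r5:Add1
  c6: issue SUB r3<-Add2  regs: r0:2,r1:Mul1,r2:3,r3:Add2,r4:9,r5:Add1
  c7: CDB Add1=16; issue MUL r1<-Mul2  regs: r0:2,r1:Mul2,r2:3,r3:Add2,r4:9,r5:16
  c8: -  regs: r0:2,r1:Mul2,r2:3,r3:Add2,r4:9,r5:16
  c9: CDB Mul1=16  regs: r0:2,r1:Mul2,r2:3,r3:Add2,r4:9,r5:16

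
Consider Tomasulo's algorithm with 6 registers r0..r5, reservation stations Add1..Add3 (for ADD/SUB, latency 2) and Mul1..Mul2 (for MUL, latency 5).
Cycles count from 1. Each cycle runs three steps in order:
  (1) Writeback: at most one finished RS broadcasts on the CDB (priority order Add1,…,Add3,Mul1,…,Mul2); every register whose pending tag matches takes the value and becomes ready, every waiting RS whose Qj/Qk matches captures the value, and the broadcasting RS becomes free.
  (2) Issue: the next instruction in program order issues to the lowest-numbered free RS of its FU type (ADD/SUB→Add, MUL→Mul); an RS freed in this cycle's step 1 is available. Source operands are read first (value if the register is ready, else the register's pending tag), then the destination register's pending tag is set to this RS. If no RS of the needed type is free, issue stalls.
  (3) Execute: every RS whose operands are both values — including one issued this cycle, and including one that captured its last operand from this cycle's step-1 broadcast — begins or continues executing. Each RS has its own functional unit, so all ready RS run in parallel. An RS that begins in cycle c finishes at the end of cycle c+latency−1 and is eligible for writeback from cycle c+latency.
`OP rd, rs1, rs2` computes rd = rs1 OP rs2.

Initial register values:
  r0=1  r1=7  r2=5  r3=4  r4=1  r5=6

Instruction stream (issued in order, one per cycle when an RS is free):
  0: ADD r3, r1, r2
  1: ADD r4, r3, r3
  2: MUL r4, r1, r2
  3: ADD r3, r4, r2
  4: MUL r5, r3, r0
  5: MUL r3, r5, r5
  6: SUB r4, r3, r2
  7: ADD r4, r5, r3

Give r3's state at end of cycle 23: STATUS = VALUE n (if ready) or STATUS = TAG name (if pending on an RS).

STATUS = VALUE 1600

cycle 1: issue ADD r3<-Add1 // r0:1,r1:7,r2:5,r3:Add1,r4:1,r5:6
cycle 2: issue ADD r4<-Add2 // r0:1,r1:7,r2:5,r3:Add1,r4:Add2,r5:6
cycle 3: CDB Add1=12; issue MUL r4<-Mul1 // r0:1,r1:7,r2:5,r3:12,r4:Mul1,r5:6
cycle 4: issue ADD r3<-Add1 // r0:1,r1:7,r2:5,r3:Add1,r4:Mul1,r5:6
cycle 5: CDB Add2=24; issue MUL r5<-Mul2 // r0:1,r1:7,r2:5,r3:Add1,r4:Mul1,r5:Mul2
cycle 6: stall // r0:1,r1:7,r2:5,r3:Add1,r4:Mul1,r5:Mul2
cycle 7: stall // r0:1,r1:7,r2:5,r3:Add1,r4:Mul1,r5:Mul2
cycle 8: CDB Mul1=35; issue MUL r3<-Mul1 // r0:1,r1:7,r2:5,r3:Mul1,r4:35,r5:Mul2
cycle 9: issue SUB r4<-Add2 // r0:1,r1:7,r2:5,r3:Mul1,r4:Add2,r5:Mul2
cycle 10: CDB Add1=40; issue ADD r4<-Add1 // r0:1,r1:7,r2:5,r3:Mul1,r4:Add1,r5:Mul2
cycle 11: - // r0:1,r1:7,r2:5,r3:Mul1,r4:Add1,r5:Mul2
cycle 12: - // r0:1,r1:7,r2:5,r3:Mul1,r4:Add1,r5:Mul2
cycle 13: - // r0:1,r1:7,r2:5,r3:Mul1,r4:Add1,r5:Mul2
cycle 14: - // r0:1,r1:7,r2:5,r3:Mul1,r4:Add1,r5:Mul2
cycle 15: CDB Mul2=40 // r0:1,r1:7,r2:5,r3:Mul1,r4:Add1,r5:40
cycle 16: - // r0:1,r1:7,r2:5,r3:Mul1,r4:Add1,r5:40
cycle 17: - // r0:1,r1:7,r2:5,r3:Mul1,r4:Add1,r5:40
cycle 18: - // r0:1,r1:7,r2:5,r3:Mul1,r4:Add1,r5:40
cycle 19: - // r0:1,r1:7,r2:5,r3:Mul1,r4:Add1,r5:40
cycle 20: CDB Mul1=1600 // r0:1,r1:7,r2:5,r3:1600,r4:Add1,r5:40
cycle 21: - // r0:1,r1:7,r2:5,r3:1600,r4:Add1,r5:40
cycle 22: CDB Add1=1640 // r0:1,r1:7,r2:5,r3:1600,r4:1640,r5:40
cycle 23: CDB Add2=1595 // r0:1,r1:7,r2:5,r3:1600,r4:1640,r5:40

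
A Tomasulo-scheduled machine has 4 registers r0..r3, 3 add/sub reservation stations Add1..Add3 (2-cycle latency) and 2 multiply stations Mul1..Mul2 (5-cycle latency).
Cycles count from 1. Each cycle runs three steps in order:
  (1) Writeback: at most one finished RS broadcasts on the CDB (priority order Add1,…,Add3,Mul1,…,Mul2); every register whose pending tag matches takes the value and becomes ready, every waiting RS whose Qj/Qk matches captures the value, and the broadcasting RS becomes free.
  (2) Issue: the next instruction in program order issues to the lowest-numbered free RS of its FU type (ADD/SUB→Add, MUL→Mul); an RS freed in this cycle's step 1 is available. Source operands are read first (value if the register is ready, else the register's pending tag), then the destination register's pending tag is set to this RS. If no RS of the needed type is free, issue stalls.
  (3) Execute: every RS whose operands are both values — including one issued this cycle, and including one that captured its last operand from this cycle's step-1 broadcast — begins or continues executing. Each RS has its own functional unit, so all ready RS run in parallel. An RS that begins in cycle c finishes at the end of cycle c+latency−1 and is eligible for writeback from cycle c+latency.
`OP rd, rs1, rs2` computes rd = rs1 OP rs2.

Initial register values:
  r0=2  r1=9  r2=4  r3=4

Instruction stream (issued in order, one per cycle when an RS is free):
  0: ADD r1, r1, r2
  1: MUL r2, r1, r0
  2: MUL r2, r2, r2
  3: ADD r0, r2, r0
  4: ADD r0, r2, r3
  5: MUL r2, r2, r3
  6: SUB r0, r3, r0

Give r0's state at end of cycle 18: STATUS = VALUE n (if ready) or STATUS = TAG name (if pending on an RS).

STATUS = VALUE -676

  c1: issue ADD r1<-Add1  regs: r0:2,r1:Add1,r2:4,r3:4
  c2: issue MUL r2<-Mul1  regs: r0:2,r1:Add1,r2:Mul1,r3:4
  c3: CDB Add1=13; issue MUL r2<-Mul2  regs: r0:2,r1:13,r2:Mul2,r3:4
  c4: issue ADD r0<-Add1  regs: r0:Add1,r1:13,r2:Mul2,r3:4
  c5: issue ADD r0<-Add2  regs: r0:Add2,r1:13,r2:Mul2,r3:4
  c6: stall  regs: r0:Add2,r1:13,r2:Mul2,r3:4
  c7: stall  regs: r0:Add2,r1:13,r2:Mul2,r3:4
  c8: CDB Mul1=26; issue MUL r2<-Mul1  regs: r0:Add2,r1:13,r2:Mul1,r3:4
  c9: issue SUB r0<-Add3  regs: r0:Add3,r1:13,r2:Mul1,r3:4
  c10: -  regs: r0:Add3,r1:13,r2:Mul1,r3:4
  c11: -  regs: r0:Add3,r1:13,r2:Mul1,r3:4
  c12: -  regs: r0:Add3,r1:13,r2:Mul1,r3:4
  c13: CDB Mul2=676  regs: r0:Add3,r1:13,r2:Mul1,r3:4
  c14: -  regs: r0:Add3,r1:13,r2:Mul1,r3:4
  c15: CDB Add1=678  regs: r0:Add3,r1:13,r2:Mul1,r3:4
  c16: CDB Add2=680  regs: r0:Add3,r1:13,r2:Mul1,r3:4
  c17: -  regs: r0:Add3,r1:13,r2:Mul1,r3:4
  c18: CDB Add3=-676  regs: r0:-676,r1:13,r2:Mul1,r3:4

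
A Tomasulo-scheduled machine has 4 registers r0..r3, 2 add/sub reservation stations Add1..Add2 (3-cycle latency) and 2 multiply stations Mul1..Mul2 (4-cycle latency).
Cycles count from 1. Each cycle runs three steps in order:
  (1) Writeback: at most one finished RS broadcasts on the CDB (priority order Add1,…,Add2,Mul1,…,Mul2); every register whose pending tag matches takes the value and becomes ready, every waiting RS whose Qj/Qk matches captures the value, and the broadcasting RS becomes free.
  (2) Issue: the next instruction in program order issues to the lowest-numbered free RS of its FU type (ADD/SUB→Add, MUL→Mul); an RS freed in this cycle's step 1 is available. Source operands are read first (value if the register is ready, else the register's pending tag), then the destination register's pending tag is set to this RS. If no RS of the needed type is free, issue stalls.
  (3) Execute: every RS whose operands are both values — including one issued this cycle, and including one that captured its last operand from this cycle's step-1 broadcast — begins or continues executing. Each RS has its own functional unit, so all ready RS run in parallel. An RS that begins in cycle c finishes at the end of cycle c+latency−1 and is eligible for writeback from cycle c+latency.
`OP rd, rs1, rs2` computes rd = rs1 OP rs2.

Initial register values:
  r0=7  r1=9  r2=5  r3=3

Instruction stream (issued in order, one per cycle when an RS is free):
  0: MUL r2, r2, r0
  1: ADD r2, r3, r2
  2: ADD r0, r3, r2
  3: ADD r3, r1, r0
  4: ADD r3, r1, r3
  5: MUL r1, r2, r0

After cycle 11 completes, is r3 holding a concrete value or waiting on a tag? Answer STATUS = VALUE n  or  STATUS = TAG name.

STATUS = TAG Add2

c1: issue MUL r2<-Mul1 | r0:7,r1:9,r2:Mul1,r3:3
c2: issue ADD r2<-Add1 | r0:7,r1:9,r2:Add1,r3:3
c3: issue ADD r0<-Add2 | r0:Add2,r1:9,r2:Add1,r3:3
c4: stall | r0:Add2,r1:9,r2:Add1,r3:3
c5: CDB Mul1=35; stall | r0:Add2,r1:9,r2:Add1,r3:3
c6: stall | r0:Add2,r1:9,r2:Add1,r3:3
c7: stall | r0:Add2,r1:9,r2:Add1,r3:3
c8: CDB Add1=38; issue ADD r3<-Add1 | r0:Add2,r1:9,r2:38,r3:Add1
c9: stall | r0:Add2,r1:9,r2:38,r3:Add1
c10: stall | r0:Add2,r1:9,r2:38,r3:Add1
c11: CDB Add2=41; issue ADD r3<-Add2 | r0:41,r1:9,r2:38,r3:Add2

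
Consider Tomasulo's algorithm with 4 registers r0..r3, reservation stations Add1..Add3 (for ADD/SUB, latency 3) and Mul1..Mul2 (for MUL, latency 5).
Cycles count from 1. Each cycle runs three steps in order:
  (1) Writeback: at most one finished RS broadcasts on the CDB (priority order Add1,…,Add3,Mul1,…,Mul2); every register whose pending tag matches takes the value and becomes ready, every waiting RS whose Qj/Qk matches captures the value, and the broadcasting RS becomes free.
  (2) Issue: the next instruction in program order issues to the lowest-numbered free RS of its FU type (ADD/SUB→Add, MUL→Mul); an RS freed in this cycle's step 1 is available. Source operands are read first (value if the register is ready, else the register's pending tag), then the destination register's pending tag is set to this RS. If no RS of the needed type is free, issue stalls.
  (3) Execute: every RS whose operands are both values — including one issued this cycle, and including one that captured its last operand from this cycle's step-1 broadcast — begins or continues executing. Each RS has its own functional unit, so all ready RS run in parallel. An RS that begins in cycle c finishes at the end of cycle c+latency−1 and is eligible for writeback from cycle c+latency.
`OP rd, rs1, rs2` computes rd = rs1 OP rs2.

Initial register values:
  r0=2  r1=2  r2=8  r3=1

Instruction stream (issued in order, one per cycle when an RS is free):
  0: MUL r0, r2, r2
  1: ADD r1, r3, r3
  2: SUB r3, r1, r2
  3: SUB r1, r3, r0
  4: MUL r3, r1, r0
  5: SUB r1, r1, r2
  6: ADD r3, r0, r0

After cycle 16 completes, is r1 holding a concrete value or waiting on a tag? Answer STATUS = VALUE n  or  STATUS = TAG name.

STATUS = VALUE -78

cycle 1: issue MUL r0<-Mul1 // r0:Mul1,r1:2,r2:8,r3:1
cycle 2: issue ADD r1<-Add1 // r0:Mul1,r1:Add1,r2:8,r3:1
cycle 3: issue SUB r3<-Add2 // r0:Mul1,r1:Add1,r2:8,r3:Add2
cycle 4: issue SUB r1<-Add3 // r0:Mul1,r1:Add3,r2:8,r3:Add2
cycle 5: CDB Add1=2; issue MUL r3<-Mul2 // r0:Mul1,r1:Add3,r2:8,r3:Mul2
cycle 6: CDB Mul1=64; issue SUB r1<-Add1 // r0:64,r1:Add1,r2:8,r3:Mul2
cycle 7: stall // r0:64,r1:Add1,r2:8,r3:Mul2
cycle 8: CDB Add2=-6; issue ADD r3<-Add2 // r0:64,r1:Add1,r2:8,r3:Add2
cycle 9: - // r0:64,r1:Add1,r2:8,r3:Add2
cycle 10: - // r0:64,r1:Add1,r2:8,r3:Add2
cycle 11: CDB Add2=128 // r0:64,r1:Add1,r2:8,r3:128
cycle 12: CDB Add3=-70 // r0:64,r1:Add1,r2:8,r3:128
cycle 13: - // r0:64,r1:Add1,r2:8,r3:128
cycle 14: - // r0:64,r1:Add1,r2:8,r3:128
cycle 15: CDB Add1=-78 // r0:64,r1:-78,r2:8,r3:128
cycle 16: - // r0:64,r1:-78,r2:8,r3:128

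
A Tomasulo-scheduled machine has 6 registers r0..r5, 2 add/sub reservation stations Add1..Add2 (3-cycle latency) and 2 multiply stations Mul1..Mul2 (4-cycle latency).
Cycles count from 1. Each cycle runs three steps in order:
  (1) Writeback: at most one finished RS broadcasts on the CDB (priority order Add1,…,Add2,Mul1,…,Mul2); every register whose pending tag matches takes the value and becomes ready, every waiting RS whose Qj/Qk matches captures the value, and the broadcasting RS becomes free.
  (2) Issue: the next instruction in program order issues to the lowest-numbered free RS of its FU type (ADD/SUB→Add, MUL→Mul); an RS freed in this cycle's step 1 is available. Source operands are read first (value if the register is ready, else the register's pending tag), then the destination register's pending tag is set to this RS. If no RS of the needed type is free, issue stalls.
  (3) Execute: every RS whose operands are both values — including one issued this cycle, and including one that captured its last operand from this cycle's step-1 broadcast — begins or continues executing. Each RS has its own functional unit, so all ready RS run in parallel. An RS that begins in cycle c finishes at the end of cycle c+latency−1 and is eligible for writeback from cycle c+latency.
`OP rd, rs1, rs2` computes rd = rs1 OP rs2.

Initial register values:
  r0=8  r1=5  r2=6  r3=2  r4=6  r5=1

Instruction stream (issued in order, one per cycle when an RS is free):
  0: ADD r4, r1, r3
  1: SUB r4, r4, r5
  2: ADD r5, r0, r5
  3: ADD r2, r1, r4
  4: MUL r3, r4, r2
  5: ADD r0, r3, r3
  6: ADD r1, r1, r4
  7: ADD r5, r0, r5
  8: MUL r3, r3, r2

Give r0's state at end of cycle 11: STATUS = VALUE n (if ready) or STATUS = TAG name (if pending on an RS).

STATUS = TAG Add2

c1: issue ADD r4<-Add1 | r0:8,r1:5,r2:6,r3:2,r4:Add1,r5:1
c2: issue SUB r4<-Add2 | r0:8,r1:5,r2:6,r3:2,r4:Add2,r5:1
c3: stall | r0:8,r1:5,r2:6,r3:2,r4:Add2,r5:1
c4: CDB Add1=7; issue ADD r5<-Add1 | r0:8,r1:5,r2:6,r3:2,r4:Add2,r5:Add1
c5: stall | r0:8,r1:5,r2:6,r3:2,r4:Add2,r5:Add1
c6: stall | r0:8,r1:5,r2:6,r3:2,r4:Add2,r5:Add1
c7: CDB Add1=9; issue ADD r2<-Add1 | r0:8,r1:5,r2:Add1,r3:2,r4:Add2,r5:9
c8: CDB Add2=6; issue MUL r3<-Mul1 | r0:8,r1:5,r2:Add1,r3:Mul1,r4:6,r5:9
c9: issue ADD r0<-Add2 | r0:Add2,r1:5,r2:Add1,r3:Mul1,r4:6,r5:9
c10: stall | r0:Add2,r1:5,r2:Add1,r3:Mul1,r4:6,r5:9
c11: CDB Add1=11; issue ADD r1<-Add1 | r0:Add2,r1:Add1,r2:11,r3:Mul1,r4:6,r5:9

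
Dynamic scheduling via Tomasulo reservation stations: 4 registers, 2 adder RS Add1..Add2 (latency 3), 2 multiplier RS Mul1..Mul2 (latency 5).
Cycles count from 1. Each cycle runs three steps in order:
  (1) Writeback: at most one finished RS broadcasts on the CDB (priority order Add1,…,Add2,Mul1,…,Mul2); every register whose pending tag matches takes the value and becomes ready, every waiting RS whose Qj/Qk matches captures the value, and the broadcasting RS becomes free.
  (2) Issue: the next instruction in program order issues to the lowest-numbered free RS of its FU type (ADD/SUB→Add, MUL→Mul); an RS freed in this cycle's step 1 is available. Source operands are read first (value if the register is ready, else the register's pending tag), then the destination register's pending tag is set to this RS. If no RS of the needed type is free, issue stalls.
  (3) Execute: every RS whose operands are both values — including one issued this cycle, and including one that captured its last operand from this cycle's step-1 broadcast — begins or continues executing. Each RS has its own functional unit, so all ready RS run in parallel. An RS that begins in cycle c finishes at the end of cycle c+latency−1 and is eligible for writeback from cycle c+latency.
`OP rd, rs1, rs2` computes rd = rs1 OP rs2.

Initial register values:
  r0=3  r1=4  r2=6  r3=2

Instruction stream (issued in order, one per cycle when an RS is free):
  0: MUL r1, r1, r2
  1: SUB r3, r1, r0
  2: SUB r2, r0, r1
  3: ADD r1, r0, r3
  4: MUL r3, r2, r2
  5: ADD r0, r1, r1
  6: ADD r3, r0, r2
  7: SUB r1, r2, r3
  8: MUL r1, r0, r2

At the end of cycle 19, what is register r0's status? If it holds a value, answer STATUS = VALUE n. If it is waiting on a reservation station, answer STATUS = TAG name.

cycle 1: issue MUL r1<-Mul1 // r0:3,r1:Mul1,r2:6,r3:2
cycle 2: issue SUB r3<-Add1 // r0:3,r1:Mul1,r2:6,r3:Add1
cycle 3: issue SUB r2<-Add2 // r0:3,r1:Mul1,r2:Add2,r3:Add1
cycle 4: stall // r0:3,r1:Mul1,r2:Add2,r3:Add1
cycle 5: stall // r0:3,r1:Mul1,r2:Add2,r3:Add1
cycle 6: CDB Mul1=24; stall // r0:3,r1:24,r2:Add2,r3:Add1
cycle 7: stall // r0:3,r1:24,r2:Add2,r3:Add1
cycle 8: stall // r0:3,r1:24,r2:Add2,r3:Add1
cycle 9: CDB Add1=21; issue ADD r1<-Add1 // r0:3,r1:Add1,r2:Add2,r3:21
cycle 10: CDB Add2=-21; issue MUL r3<-Mul1 // r0:3,r1:Add1,r2:-21,r3:Mul1
cycle 11: issue ADD r0<-Add2 // r0:Add2,r1:Add1,r2:-21,r3:Mul1
cycle 12: CDB Add1=24; issue ADD r3<-Add1 // r0:Add2,r1:24,r2:-21,r3:Add1
cycle 13: stall // r0:Add2,r1:24,r2:-21,r3:Add1
cycle 14: stall // r0:Add2,r1:24,r2:-21,r3:Add1
cycle 15: CDB Add2=48; issue SUB r1<-Add2 // r0:48,r1:Add2,r2:-21,r3:Add1
cycle 16: CDB Mul1=441; issue MUL r1<-Mul1 // r0:48,r1:Mul1,r2:-21,r3:Add1
cycle 17: - // r0:48,r1:Mul1,r2:-21,r3:Add1
cycle 18: CDB Add1=27 // r0:48,r1:Mul1,r2:-21,r3:27
cycle 19: - // r0:48,r1:Mul1,r2:-21,r3:27

STATUS = VALUE 48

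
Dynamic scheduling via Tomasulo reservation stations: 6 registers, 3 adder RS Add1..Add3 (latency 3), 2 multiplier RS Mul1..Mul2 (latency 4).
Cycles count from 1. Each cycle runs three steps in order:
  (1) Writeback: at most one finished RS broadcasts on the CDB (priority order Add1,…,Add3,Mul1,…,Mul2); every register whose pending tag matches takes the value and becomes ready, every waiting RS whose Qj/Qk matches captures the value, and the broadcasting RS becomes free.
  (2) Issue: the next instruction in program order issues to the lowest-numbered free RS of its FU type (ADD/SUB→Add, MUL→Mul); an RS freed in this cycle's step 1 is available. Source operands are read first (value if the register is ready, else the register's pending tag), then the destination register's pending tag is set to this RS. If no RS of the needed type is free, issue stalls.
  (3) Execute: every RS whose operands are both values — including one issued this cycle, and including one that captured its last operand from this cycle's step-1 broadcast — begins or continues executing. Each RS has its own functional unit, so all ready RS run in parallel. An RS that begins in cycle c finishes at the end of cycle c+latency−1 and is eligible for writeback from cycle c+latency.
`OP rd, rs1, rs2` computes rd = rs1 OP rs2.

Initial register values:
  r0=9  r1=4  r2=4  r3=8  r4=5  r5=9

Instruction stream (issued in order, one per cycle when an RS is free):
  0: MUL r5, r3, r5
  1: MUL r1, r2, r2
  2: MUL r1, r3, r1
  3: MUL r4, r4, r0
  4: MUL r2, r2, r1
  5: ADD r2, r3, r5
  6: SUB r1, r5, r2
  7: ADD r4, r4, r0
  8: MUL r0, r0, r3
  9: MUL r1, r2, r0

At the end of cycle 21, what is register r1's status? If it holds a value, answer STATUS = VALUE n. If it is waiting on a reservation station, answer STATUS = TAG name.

c1: issue MUL r5<-Mul1 | r0:9,r1:4,r2:4,r3:8,r4:5,r5:Mul1
c2: issue MUL r1<-Mul2 | r0:9,r1:Mul2,r2:4,r3:8,r4:5,r5:Mul1
c3: stall | r0:9,r1:Mul2,r2:4,r3:8,r4:5,r5:Mul1
c4: stall | r0:9,r1:Mul2,r2:4,r3:8,r4:5,r5:Mul1
c5: CDB Mul1=72; issue MUL r1<-Mul1 | r0:9,r1:Mul1,r2:4,r3:8,r4:5,r5:72
c6: CDB Mul2=16; issue MUL r4<-Mul2 | r0:9,r1:Mul1,r2:4,r3:8,r4:Mul2,r5:72
c7: stall | r0:9,r1:Mul1,r2:4,r3:8,r4:Mul2,r5:72
c8: stall | r0:9,r1:Mul1,r2:4,r3:8,r4:Mul2,r5:72
c9: stall | r0:9,r1:Mul1,r2:4,r3:8,r4:Mul2,r5:72
c10: CDB Mul1=128; issue MUL r2<-Mul1 | r0:9,r1:128,r2:Mul1,r3:8,r4:Mul2,r5:72
c11: CDB Mul2=45; issue ADD r2<-Add1 | r0:9,r1:128,r2:Add1,r3:8,r4:45,r5:72
c12: issue SUB r1<-Add2 | r0:9,r1:Add2,r2:Add1,r3:8,r4:45,r5:72
c13: issue ADD r4<-Add3 | r0:9,r1:Add2,r2:Add1,r3:8,r4:Add3,r5:72
c14: CDB Add1=80; issue MUL r0<-Mul2 | r0:Mul2,r1:Add2,r2:80,r3:8,r4:Add3,r5:72
c15: CDB Mul1=512; issue MUL r1<-Mul1 | r0:Mul2,r1:Mul1,r2:80,r3:8,r4:Add3,r5:72
c16: CDB Add3=54 | r0:Mul2,r1:Mul1,r2:80,r3:8,r4:54,r5:72
c17: CDB Add2=-8 | r0:Mul2,r1:Mul1,r2:80,r3:8,r4:54,r5:72
c18: CDB Mul2=72 | r0:72,r1:Mul1,r2:80,r3:8,r4:54,r5:72
c19: - | r0:72,r1:Mul1,r2:80,r3:8,r4:54,r5:72
c20: - | r0:72,r1:Mul1,r2:80,r3:8,r4:54,r5:72
c21: - | r0:72,r1:Mul1,r2:80,r3:8,r4:54,r5:72

STATUS = TAG Mul1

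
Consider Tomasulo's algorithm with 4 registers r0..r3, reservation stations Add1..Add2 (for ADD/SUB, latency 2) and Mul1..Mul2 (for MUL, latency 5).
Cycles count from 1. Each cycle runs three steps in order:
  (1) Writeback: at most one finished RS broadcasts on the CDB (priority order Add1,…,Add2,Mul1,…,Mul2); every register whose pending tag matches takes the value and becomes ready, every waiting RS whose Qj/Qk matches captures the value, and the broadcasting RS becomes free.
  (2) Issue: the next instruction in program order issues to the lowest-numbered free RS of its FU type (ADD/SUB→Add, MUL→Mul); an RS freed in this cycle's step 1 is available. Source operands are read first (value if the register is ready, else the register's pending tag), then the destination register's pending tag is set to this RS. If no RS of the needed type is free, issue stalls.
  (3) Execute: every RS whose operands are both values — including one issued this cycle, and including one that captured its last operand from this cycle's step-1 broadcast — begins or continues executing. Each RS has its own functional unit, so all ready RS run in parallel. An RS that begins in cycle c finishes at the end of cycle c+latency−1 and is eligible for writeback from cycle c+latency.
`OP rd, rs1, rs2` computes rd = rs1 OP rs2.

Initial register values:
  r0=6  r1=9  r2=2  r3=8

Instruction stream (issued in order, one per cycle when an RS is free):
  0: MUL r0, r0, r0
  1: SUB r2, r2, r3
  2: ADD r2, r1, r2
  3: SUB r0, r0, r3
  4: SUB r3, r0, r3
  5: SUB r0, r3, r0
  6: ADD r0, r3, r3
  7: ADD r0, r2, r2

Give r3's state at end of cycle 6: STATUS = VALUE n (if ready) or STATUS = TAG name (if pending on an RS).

  c1: issue MUL r0<-Mul1  regs: r0:Mul1,r1:9,r2:2,r3:8
  c2: issue SUB r2<-Add1  regs: r0:Mul1,r1:9,r2:Add1,r3:8
  c3: issue ADD r2<-Add2  regs: r0:Mul1,r1:9,r2:Add2,r3:8
  c4: CDB Add1=-6; issue SUB r0<-Add1  regs: r0:Add1,r1:9,r2:Add2,r3:8
  c5: stall  regs: r0:Add1,r1:9,r2:Add2,r3:8
  c6: CDB Add2=3; issue SUB r3<-Add2  regs: r0:Add1,r1:9,r2:3,r3:Add2

STATUS = TAG Add2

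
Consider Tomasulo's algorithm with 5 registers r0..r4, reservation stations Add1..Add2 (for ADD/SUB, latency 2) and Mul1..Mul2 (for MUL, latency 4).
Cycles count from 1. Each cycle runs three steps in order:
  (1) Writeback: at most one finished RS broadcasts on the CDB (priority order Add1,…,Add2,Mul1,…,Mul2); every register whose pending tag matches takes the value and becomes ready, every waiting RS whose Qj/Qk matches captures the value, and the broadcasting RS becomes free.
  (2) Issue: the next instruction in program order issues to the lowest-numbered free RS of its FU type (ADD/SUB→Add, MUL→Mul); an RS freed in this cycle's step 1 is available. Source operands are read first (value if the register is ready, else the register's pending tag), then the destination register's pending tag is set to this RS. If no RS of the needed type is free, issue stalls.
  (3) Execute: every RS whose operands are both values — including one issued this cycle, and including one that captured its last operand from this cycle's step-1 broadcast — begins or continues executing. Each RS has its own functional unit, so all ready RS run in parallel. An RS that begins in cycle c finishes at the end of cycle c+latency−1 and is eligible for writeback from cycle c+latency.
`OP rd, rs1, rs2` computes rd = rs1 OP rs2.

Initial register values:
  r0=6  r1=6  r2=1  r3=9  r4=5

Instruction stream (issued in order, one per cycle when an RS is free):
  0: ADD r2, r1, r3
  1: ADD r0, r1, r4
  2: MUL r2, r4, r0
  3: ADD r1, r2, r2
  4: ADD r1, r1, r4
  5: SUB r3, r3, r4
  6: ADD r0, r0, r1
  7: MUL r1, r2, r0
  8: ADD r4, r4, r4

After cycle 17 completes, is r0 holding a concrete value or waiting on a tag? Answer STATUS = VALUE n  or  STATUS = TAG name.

cycle 1: issue ADD r2<-Add1 // r0:6,r1:6,r2:Add1,r3:9,r4:5
cycle 2: issue ADD r0<-Add2 // r0:Add2,r1:6,r2:Add1,r3:9,r4:5
cycle 3: CDB Add1=15; issue MUL r2<-Mul1 // r0:Add2,r1:6,r2:Mul1,r3:9,r4:5
cycle 4: CDB Add2=11; issue ADD r1<-Add1 // r0:11,r1:Add1,r2:Mul1,r3:9,r4:5
cycle 5: issue ADD r1<-Add2 // r0:11,r1:Add2,r2:Mul1,r3:9,r4:5
cycle 6: stall // r0:11,r1:Add2,r2:Mul1,r3:9,r4:5
cycle 7: stall // r0:11,r1:Add2,r2:Mul1,r3:9,r4:5
cycle 8: CDB Mul1=55; stall // r0:11,r1:Add2,r2:55,r3:9,r4:5
cycle 9: stall // r0:11,r1:Add2,r2:55,r3:9,r4:5
cycle 10: CDB Add1=110; issue SUB r3<-Add1 // r0:11,r1:Add2,r2:55,r3:Add1,r4:5
cycle 11: stall // r0:11,r1:Add2,r2:55,r3:Add1,r4:5
cycle 12: CDB Add1=4; issue ADD r0<-Add1 // r0:Add1,r1:Add2,r2:55,r3:4,r4:5
cycle 13: CDB Add2=115; issue MUL r1<-Mul1 // r0:Add1,r1:Mul1,r2:55,r3:4,r4:5
cycle 14: issue ADD r4<-Add2 // r0:Add1,r1:Mul1,r2:55,r3:4,r4:Add2
cycle 15: CDB Add1=126 // r0:126,r1:Mul1,r2:55,r3:4,r4:Add2
cycle 16: CDB Add2=10 // r0:126,r1:Mul1,r2:55,r3:4,r4:10
cycle 17: - // r0:126,r1:Mul1,r2:55,r3:4,r4:10

STATUS = VALUE 126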